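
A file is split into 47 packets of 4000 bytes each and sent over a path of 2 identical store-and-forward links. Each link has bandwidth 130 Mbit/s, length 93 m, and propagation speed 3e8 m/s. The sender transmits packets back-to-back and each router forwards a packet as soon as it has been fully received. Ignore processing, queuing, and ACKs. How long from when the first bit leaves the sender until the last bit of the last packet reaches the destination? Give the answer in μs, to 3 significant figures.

11800 μs

Per-hop transmission t_tx = L/R = 32000/130000000 = 246.154 μs.
Per-hop propagation t_prop = 93/300000000 = 0.31 μs.
Pipeline fill: first packet needs 2·t_tx to clear all hops; remaining 46 packets each add one t_tx.
Total = (2+47-1)·t_tx + 2·t_prop = 48·246.154 + 2·0.31 = 11800 μs.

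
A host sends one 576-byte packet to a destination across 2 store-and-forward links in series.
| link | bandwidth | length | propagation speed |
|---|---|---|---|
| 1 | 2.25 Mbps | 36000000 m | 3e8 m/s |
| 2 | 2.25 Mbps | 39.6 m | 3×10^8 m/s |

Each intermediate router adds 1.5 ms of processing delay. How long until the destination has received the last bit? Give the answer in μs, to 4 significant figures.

L = 576 × 8 = 4608 bits.
Transmission delay per hop = L/R = 4608/2250000 = 2048 μs; 2 hops → 4096 μs.
Propagation delays (d/s per hop): 120000, 0.132 μs; sum = 120000 μs.
Processing at 1 router(s): 1 × 1.5 ms = 1500 μs.
End-to-end = 125600 μs.

125600 μs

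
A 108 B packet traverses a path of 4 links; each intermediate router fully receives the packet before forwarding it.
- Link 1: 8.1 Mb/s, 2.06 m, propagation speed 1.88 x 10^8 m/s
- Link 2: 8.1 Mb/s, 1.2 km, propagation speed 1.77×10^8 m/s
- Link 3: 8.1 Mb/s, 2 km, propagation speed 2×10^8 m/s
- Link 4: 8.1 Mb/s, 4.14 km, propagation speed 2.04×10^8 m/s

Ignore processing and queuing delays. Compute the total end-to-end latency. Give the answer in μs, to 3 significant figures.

L = 108 × 8 = 864 bits.
Transmission delay per hop = L/R = 864/8100000 = 106.667 μs; 4 hops → 426.667 μs.
Propagation delays (d/s per hop): 0.0109574, 6.77966, 10, 20.2941 μs; sum = 37.0847 μs.
End-to-end = 464 μs.

464 μs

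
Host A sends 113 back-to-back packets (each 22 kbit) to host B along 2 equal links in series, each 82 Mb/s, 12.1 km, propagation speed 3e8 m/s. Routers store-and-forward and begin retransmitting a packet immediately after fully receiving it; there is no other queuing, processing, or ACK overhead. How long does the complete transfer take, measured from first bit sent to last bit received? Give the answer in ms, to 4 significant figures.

Per-hop transmission t_tx = L/R = 22000/82000000 = 0.268293 ms.
Per-hop propagation t_prop = 12100/300000000 = 0.0403333 ms.
Pipeline fill: first packet needs 2·t_tx to clear all hops; remaining 112 packets each add one t_tx.
Total = (2+113-1)·t_tx + 2·t_prop = 114·0.268293 + 2·0.0403333 = 30.67 ms.

30.67 ms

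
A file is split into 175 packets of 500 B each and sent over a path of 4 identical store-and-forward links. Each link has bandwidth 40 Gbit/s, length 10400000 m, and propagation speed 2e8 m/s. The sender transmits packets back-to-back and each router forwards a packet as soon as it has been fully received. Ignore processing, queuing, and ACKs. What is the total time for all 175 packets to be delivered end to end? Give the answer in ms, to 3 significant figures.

Per-hop transmission t_tx = L/R = 4000/40000000000 = 0.0001 ms.
Per-hop propagation t_prop = 10400000/200000000 = 52 ms.
Pipeline fill: first packet needs 4·t_tx to clear all hops; remaining 174 packets each add one t_tx.
Total = (4+175-1)·t_tx + 4·t_prop = 178·0.0001 + 4·52 = 208 ms.

208 ms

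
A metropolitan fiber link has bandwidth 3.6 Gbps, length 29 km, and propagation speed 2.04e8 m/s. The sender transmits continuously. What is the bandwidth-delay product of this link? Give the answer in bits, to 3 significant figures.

512000 bits

Propagation delay = 29000 / 204000000 = 0.000142157 s.
BDP = R × t_prop = 3600000000 × 0.000142157 = 511765 bits.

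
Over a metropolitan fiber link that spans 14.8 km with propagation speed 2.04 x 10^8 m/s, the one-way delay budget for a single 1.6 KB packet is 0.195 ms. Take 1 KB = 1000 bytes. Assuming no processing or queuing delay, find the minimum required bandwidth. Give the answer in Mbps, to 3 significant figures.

105 Mbps

L = 12800 bits.
Propagation delay = 14800 / 204000000 = 0.072549 ms.
Transmission budget = 0.195 − 0.072549 = 0.122451 ms.
R ≥ L / t_tx = 12800 bits / 0.000122451 s = 105 Mbps.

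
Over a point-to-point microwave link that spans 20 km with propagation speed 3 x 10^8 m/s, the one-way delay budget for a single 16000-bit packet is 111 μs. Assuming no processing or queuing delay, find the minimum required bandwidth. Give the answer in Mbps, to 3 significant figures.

Propagation delay = 20000 / 300000000 = 66.6667 μs.
Transmission budget = 111 − 66.6667 = 44.3333 μs.
R ≥ L / t_tx = 16000 bits / 4.43333e-05 s = 361 Mbps.

361 Mbps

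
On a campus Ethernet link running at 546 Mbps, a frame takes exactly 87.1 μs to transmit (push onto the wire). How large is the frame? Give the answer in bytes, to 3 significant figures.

L = R × t_tx = 546000000 b/s × 8.71e-05 s = 47556.6 bits.
In bytes: 47556.6 / 8 = 5940 bytes.

5940 bytes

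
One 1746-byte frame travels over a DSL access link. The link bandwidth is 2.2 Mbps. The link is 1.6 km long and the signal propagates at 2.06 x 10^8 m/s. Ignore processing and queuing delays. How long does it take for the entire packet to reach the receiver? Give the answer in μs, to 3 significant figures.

L = 1746 × 8 = 13968 bits.
Transmission delay = L/R = 13968 / 2200000 = 6349.09 μs.
Propagation delay = d/s = 1600 m / 206000000 m/s = 7.76699 μs.
Total = 6360 μs.

6360 μs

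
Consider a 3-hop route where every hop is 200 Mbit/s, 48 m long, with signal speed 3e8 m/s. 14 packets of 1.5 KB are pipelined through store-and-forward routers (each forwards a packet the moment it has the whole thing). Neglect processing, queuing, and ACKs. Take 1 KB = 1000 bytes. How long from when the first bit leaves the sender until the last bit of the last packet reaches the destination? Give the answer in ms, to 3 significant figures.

Per-hop transmission t_tx = L/R = 12000/200000000 = 0.06 ms.
Per-hop propagation t_prop = 48/300000000 = 0.00016 ms.
Pipeline fill: first packet needs 3·t_tx to clear all hops; remaining 13 packets each add one t_tx.
Total = (3+14-1)·t_tx + 3·t_prop = 16·0.06 + 3·0.00016 = 0.960 ms.

0.960 ms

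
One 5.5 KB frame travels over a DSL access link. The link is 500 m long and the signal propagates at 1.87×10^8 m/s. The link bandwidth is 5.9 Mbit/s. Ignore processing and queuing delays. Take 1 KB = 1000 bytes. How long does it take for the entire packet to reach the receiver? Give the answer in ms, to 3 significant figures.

7.46 ms

L = 44000 bits.
Transmission delay = L/R = 44000 / 5900000 = 7.45763 ms.
Propagation delay = d/s = 500 m / 187000000 m/s = 0.0026738 ms.
Total = 7.46 ms.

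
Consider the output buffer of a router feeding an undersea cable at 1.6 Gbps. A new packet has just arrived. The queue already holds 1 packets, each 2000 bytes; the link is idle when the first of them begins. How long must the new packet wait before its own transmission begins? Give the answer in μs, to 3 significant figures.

10.0 μs

Each queued packet: L/R = 16000/1600000000 = 10 μs.
1 queued → 10 μs.
Queuing delay = 10.0 μs.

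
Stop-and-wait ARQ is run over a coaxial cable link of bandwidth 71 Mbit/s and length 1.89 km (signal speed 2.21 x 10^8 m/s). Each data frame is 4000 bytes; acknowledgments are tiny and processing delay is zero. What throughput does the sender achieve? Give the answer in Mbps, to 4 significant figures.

t_tx = L/R = 32000/71000000 = 0.000450704 s.
t_prop = 1890/221000000 = 8.55204e-06 s; RTT = 1.71041e-05 s.
Cycle = t_tx + RTT = 0.000467808 s.
Throughput = L / cycle = 32000 / 0.000467808 = 68.40 Mbps.

68.40 Mbps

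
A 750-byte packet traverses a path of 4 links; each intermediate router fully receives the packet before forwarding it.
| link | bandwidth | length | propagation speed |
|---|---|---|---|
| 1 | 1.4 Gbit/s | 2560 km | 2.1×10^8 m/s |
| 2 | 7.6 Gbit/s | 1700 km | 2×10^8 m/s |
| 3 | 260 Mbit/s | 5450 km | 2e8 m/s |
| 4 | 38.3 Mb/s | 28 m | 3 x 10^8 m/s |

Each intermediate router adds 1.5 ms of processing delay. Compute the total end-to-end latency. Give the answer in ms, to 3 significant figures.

L = 750 × 8 = 6000 bits.
Transmission delays (L/R per hop): 0.00428571, 0.000789474, 0.0230769, 0.156658 ms; sum = 0.18481 ms.
Propagation delays (d/s per hop): 12.1905, 8.5, 27.25, 9.33333e-05 ms; sum = 47.9406 ms.
Processing at 3 router(s): 3 × 1.5 ms = 4.5 ms.
End-to-end = 52.6 ms.

52.6 ms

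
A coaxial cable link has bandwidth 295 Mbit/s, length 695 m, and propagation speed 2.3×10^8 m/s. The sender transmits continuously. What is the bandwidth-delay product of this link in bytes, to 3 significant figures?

111 bytes

Propagation delay = 695 / 2.3e+08 = 3.02174e-06 s.
BDP = R × t_prop = 295000000 × 3.02174e-06 = 891.413 bits.
In bytes: 891.413/8 = 111 bytes.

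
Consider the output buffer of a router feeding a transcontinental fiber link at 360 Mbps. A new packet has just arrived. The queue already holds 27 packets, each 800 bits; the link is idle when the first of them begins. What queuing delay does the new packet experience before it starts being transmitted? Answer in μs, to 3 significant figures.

60.0 μs

Each queued packet: L/R = 800/360000000 = 2.22222 μs.
27 queued → 60 μs.
Queuing delay = 60.0 μs.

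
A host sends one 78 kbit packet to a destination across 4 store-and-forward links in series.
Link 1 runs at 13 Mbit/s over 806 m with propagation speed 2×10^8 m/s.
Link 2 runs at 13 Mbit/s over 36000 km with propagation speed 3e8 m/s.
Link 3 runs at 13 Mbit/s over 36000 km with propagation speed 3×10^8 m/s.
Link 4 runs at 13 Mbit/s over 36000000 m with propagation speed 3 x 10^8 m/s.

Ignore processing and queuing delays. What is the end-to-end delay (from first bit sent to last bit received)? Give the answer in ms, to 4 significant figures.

L = 78000 bits.
Transmission delay per hop = L/R = 78000/13000000 = 6 ms; 4 hops → 24 ms.
Propagation delays (d/s per hop): 0.00403, 120, 120, 120 ms; sum = 360.004 ms.
End-to-end = 384.0 ms.

384.0 ms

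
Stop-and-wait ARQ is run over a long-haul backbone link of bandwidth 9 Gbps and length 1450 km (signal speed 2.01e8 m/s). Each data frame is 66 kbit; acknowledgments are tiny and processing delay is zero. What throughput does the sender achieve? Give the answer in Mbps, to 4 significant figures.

t_tx = L/R = 66000/9000000000 = 7.33333e-06 s.
t_prop = 1450000/2.01e+08 = 0.00721393 s; RTT = 0.0144279 s.
Cycle = t_tx + RTT = 0.0144352 s.
Throughput = L / cycle = 66000 / 0.0144352 = 4.572 Mbps.

4.572 Mbps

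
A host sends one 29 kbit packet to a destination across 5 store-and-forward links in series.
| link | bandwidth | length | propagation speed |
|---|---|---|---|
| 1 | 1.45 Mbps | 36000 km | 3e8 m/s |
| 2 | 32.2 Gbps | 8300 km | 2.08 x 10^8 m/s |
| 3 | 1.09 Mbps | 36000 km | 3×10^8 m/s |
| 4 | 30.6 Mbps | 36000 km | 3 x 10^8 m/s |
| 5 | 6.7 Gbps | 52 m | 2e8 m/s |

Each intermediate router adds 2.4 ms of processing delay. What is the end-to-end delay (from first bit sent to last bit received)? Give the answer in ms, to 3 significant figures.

L = 29000 bits.
Transmission delays (L/R per hop): 20, 0.000900621, 26.6055, 0.947712, 0.00432836 ms; sum = 47.5584 ms.
Propagation delays (d/s per hop): 120, 39.9038, 120, 120, 0.00026 ms; sum = 399.904 ms.
Processing at 4 router(s): 4 × 2.4 ms = 9.6 ms.
End-to-end = 457 ms.

457 ms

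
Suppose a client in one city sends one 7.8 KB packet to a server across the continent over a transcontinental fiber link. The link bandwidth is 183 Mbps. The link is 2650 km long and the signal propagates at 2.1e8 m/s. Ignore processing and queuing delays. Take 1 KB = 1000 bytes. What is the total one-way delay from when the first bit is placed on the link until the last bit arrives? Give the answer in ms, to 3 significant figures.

13.0 ms

L = 62400 bits.
Transmission delay = L/R = 62400 / 183000000 = 0.340984 ms.
Propagation delay = d/s = 2650000 m / 210000000 m/s = 12.619 ms.
Total = 13.0 ms.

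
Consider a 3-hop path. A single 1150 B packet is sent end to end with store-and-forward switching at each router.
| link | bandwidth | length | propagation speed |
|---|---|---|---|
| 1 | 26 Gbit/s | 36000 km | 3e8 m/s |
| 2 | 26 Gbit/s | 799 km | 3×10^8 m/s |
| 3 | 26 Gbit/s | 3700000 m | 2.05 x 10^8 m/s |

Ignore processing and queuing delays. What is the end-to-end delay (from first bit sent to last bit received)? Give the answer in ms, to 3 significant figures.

141 ms

L = 1150 × 8 = 9200 bits.
Transmission delay per hop = L/R = 9200/26000000000 = 0.000353846 ms; 3 hops → 0.00106154 ms.
Propagation delays (d/s per hop): 120, 2.66333, 18.0488 ms; sum = 140.712 ms.
End-to-end = 141 ms.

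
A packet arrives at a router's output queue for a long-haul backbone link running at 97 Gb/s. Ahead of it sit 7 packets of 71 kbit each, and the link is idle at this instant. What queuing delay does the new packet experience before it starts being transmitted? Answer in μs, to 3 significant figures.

Each queued packet: L/R = 71000/97000000000 = 0.731959 μs.
7 queued → 5.12371 μs.
Queuing delay = 5.12 μs.

5.12 μs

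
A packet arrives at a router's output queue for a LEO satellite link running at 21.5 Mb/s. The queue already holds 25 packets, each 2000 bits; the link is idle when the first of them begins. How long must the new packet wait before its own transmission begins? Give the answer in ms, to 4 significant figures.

2.326 ms

Each queued packet: L/R = 2000/21500000 = 0.0930233 ms.
25 queued → 2.32558 ms.
Queuing delay = 2.326 ms.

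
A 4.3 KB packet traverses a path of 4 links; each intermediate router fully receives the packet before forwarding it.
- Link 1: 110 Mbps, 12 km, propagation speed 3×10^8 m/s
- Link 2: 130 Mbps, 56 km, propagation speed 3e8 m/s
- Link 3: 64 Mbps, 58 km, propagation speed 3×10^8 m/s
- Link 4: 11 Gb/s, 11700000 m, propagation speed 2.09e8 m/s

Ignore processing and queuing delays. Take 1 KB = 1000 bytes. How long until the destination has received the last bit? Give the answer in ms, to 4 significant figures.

L = 34400 bits.
Transmission delays (L/R per hop): 0.312727, 0.264615, 0.5375, 0.00312727 ms; sum = 1.11797 ms.
Propagation delays (d/s per hop): 0.04, 0.186667, 0.193333, 55.9809 ms; sum = 56.4009 ms.
End-to-end = 57.52 ms.

57.52 ms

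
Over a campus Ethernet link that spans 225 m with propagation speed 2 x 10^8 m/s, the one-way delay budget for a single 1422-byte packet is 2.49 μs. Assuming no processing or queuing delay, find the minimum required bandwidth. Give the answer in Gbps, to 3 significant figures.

L = 11376 bits.
Propagation delay = 225 / 200000000 = 1.125 μs.
Transmission budget = 2.49 − 1.125 = 1.365 μs.
R ≥ L / t_tx = 11376 bits / 1.365e-06 s = 8.33 Gbps.

8.33 Gbps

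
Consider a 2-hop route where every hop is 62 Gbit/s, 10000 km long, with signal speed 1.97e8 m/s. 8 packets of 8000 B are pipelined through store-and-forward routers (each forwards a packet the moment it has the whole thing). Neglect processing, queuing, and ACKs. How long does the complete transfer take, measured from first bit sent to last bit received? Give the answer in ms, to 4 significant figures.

Per-hop transmission t_tx = L/R = 64000/62000000000 = 0.00103226 ms.
Per-hop propagation t_prop = 10000000/197000000 = 50.7614 ms.
Pipeline fill: first packet needs 2·t_tx to clear all hops; remaining 7 packets each add one t_tx.
Total = (2+8-1)·t_tx + 2·t_prop = 9·0.00103226 + 2·50.7614 = 101.5 ms.

101.5 ms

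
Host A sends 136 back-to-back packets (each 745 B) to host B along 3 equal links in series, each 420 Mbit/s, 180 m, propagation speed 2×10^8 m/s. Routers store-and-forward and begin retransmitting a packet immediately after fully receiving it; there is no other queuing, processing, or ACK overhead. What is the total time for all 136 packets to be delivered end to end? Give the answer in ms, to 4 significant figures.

1.961 ms

Per-hop transmission t_tx = L/R = 5960/420000000 = 0.0141905 ms.
Per-hop propagation t_prop = 180/200000000 = 0.0009 ms.
Pipeline fill: first packet needs 3·t_tx to clear all hops; remaining 135 packets each add one t_tx.
Total = (3+136-1)·t_tx + 3·t_prop = 138·0.0141905 + 3·0.0009 = 1.961 ms.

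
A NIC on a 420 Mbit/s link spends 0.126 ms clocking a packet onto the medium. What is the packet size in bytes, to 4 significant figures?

L = R × t_tx = 420000000 b/s × 0.000126 s = 52920 bits.
In bytes: 52920 / 8 = 6615 bytes.

6615 bytes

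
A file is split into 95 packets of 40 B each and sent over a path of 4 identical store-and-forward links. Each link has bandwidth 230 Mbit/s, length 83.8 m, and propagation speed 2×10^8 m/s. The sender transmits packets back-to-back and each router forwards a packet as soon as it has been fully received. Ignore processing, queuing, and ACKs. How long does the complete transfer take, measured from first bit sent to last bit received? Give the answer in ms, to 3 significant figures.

Per-hop transmission t_tx = L/R = 320/230000000 = 0.0013913 ms.
Per-hop propagation t_prop = 83.8/200000000 = 0.000419 ms.
Pipeline fill: first packet needs 4·t_tx to clear all hops; remaining 94 packets each add one t_tx.
Total = (4+95-1)·t_tx + 4·t_prop = 98·0.0013913 + 4·0.000419 = 0.138 ms.

0.138 ms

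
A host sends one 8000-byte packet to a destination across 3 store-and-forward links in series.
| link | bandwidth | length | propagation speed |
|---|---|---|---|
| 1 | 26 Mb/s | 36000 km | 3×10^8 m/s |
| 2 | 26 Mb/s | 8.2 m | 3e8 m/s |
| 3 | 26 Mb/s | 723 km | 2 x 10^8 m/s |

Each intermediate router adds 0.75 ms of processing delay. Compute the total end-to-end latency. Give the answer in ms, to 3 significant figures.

L = 8000 × 8 = 64000 bits.
Transmission delay per hop = L/R = 64000/26000000 = 2.46154 ms; 3 hops → 7.38462 ms.
Propagation delays (d/s per hop): 120, 2.73333e-05, 3.615 ms; sum = 123.615 ms.
Processing at 2 router(s): 2 × 0.75 ms = 1.5 ms.
End-to-end = 132 ms.

132 ms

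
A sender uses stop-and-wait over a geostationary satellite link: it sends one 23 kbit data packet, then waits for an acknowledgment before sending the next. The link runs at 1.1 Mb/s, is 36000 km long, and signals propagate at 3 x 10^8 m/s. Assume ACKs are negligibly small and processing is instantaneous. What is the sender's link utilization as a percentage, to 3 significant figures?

t_tx = L/R = 23000/1100000 = 0.0209091 s.
t_prop = 36000000/300000000 = 0.12 s; RTT = 0.24 s.
Cycle = t_tx + RTT = 0.260909 s.
Utilization = t_tx / cycle = 0.0209091/0.260909 = 8.01 %.

8.01 %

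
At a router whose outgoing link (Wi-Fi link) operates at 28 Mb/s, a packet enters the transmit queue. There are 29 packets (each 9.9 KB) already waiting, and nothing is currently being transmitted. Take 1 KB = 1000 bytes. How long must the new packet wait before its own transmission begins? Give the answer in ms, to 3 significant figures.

Each queued packet: L/R = 79200/28000000 = 2.82857 ms.
29 queued → 82.0286 ms.
Queuing delay = 82.0 ms.

82.0 ms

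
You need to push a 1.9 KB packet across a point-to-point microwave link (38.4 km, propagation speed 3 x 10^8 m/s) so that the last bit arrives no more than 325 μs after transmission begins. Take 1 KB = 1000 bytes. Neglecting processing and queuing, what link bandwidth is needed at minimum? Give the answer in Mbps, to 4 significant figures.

L = 15200 bits.
Propagation delay = 38400 / 300000000 = 128 μs.
Transmission budget = 325 − 128 = 197 μs.
R ≥ L / t_tx = 15200 bits / 0.000197 s = 77.16 Mbps.

77.16 Mbps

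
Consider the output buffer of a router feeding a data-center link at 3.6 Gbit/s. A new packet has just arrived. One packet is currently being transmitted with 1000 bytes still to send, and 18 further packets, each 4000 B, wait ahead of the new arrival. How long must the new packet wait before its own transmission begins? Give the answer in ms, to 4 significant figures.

0.1622 ms

Each queued packet: L/R = 32000/3600000000 = 0.00888889 ms.
18 queued → 0.16 ms.
Plus remaining 8000 bits of current packet: 0.00222222 ms.
Queuing delay = 0.1622 ms.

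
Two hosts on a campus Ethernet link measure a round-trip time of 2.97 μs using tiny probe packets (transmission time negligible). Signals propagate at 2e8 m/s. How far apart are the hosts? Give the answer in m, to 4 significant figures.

One-way propagation = RTT/2 = 1.485 μs.
d = s × t = 200000000 × 1.485e-06 = 297.0 m.

297.0 m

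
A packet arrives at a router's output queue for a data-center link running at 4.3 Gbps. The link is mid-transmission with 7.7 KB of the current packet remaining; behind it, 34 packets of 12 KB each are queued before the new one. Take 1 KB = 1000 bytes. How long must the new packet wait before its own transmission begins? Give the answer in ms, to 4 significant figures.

Each queued packet: L/R = 96000/4300000000 = 0.0223256 ms.
34 queued → 0.75907 ms.
Plus remaining 61600 bits of current packet: 0.0143256 ms.
Queuing delay = 0.7734 ms.

0.7734 ms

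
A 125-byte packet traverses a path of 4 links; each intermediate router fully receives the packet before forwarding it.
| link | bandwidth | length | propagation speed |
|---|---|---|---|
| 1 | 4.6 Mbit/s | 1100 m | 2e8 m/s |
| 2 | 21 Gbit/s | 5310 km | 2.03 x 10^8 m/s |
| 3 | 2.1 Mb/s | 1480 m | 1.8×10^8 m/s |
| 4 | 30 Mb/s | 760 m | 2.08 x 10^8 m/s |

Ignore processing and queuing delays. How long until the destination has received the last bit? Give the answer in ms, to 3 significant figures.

L = 125 × 8 = 1000 bits.
Transmission delays (L/R per hop): 0.217391, 4.7619e-05, 0.47619, 0.0333333 ms; sum = 0.726963 ms.
Propagation delays (d/s per hop): 0.0055, 26.1576, 0.00822222, 0.00365385 ms; sum = 26.175 ms.
End-to-end = 26.9 ms.

26.9 ms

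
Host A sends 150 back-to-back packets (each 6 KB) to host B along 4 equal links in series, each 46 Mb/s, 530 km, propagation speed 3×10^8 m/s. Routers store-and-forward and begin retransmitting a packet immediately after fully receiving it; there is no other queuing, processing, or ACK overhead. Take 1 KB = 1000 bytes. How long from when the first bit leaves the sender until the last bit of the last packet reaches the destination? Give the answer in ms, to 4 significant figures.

166.7 ms

Per-hop transmission t_tx = L/R = 48000/46000000 = 1.04348 ms.
Per-hop propagation t_prop = 530000/300000000 = 1.76667 ms.
Pipeline fill: first packet needs 4·t_tx to clear all hops; remaining 149 packets each add one t_tx.
Total = (4+150-1)·t_tx + 4·t_prop = 153·1.04348 + 4·1.76667 = 166.7 ms.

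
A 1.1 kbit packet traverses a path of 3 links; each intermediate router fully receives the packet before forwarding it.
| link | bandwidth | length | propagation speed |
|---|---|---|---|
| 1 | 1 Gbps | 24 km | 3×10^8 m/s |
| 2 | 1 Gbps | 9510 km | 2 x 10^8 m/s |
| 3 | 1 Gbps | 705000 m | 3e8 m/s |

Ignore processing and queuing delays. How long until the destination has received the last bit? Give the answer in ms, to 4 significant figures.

49.98 ms

L = 1100 bits.
Transmission delay per hop = L/R = 1100/1000000000 = 0.0011 ms; 3 hops → 0.0033 ms.
Propagation delays (d/s per hop): 0.08, 47.55, 2.35 ms; sum = 49.98 ms.
End-to-end = 49.98 ms.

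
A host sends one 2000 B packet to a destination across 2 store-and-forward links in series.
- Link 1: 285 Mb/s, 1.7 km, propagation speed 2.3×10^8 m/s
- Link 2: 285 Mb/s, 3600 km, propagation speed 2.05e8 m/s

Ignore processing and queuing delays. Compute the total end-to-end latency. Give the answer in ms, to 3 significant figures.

L = 2000 × 8 = 16000 bits.
Transmission delay per hop = L/R = 16000/285000000 = 0.0561404 ms; 2 hops → 0.112281 ms.
Propagation delays (d/s per hop): 0.0073913, 17.561 ms; sum = 17.5684 ms.
End-to-end = 17.7 ms.

17.7 ms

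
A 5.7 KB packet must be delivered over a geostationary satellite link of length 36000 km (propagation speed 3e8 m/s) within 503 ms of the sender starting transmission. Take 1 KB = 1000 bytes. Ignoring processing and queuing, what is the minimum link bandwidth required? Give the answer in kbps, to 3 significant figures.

119 kbps

L = 45600 bits.
Propagation delay = 36000000 / 300000000 = 120 ms.
Transmission budget = 503 − 120 = 383 ms.
R ≥ L / t_tx = 45600 bits / 0.383 s = 119 kbps.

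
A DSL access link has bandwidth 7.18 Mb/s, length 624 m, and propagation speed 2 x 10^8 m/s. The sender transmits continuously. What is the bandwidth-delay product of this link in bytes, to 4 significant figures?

2.800 bytes

Propagation delay = 624 / 200000000 = 3.12e-06 s.
BDP = R × t_prop = 7180000 × 3.12e-06 = 22.4016 bits.
In bytes: 22.4016/8 = 2.800 bytes.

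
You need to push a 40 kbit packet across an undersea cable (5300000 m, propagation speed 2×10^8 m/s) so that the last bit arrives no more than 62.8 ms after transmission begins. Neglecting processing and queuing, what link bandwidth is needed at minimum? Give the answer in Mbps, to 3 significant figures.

1.10 Mbps

Propagation delay = 5300000 / 200000000 = 26.5 ms.
Transmission budget = 62.8 − 26.5 = 36.3 ms.
R ≥ L / t_tx = 40000 bits / 0.0363 s = 1.10 Mbps.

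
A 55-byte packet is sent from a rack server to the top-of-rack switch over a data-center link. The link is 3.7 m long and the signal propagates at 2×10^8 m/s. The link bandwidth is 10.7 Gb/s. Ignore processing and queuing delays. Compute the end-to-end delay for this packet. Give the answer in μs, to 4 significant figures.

0.05962 μs

L = 55 × 8 = 440 bits.
Transmission delay = L/R = 440 / 10700000000 = 0.0411215 μs.
Propagation delay = d/s = 3.7 m / 200000000 m/s = 0.0185 μs.
Total = 0.05962 μs.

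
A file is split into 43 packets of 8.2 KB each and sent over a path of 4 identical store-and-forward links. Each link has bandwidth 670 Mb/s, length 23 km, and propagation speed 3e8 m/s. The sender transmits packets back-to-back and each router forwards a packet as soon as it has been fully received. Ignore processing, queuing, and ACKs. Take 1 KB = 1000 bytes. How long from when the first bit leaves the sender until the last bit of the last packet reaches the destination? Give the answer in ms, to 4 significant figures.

4.811 ms

Per-hop transmission t_tx = L/R = 65600/670000000 = 0.0979104 ms.
Per-hop propagation t_prop = 23000/300000000 = 0.0766667 ms.
Pipeline fill: first packet needs 4·t_tx to clear all hops; remaining 42 packets each add one t_tx.
Total = (4+43-1)·t_tx + 4·t_prop = 46·0.0979104 + 4·0.0766667 = 4.811 ms.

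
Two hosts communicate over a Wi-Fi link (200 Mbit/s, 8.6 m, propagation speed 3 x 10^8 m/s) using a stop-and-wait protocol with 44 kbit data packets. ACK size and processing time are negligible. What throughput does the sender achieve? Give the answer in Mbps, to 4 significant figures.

199.9 Mbps

t_tx = L/R = 44000/200000000 = 0.00022 s.
t_prop = 8.6/300000000 = 2.86667e-08 s; RTT = 5.73333e-08 s.
Cycle = t_tx + RTT = 0.000220057 s.
Throughput = L / cycle = 44000 / 0.000220057 = 199.9 Mbps.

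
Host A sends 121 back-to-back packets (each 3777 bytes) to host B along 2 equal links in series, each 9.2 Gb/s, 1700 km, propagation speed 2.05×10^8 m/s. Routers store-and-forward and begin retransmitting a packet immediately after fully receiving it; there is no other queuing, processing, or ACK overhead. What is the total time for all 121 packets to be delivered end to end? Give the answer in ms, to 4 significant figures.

16.99 ms

Per-hop transmission t_tx = L/R = 30216/9200000000 = 0.00328435 ms.
Per-hop propagation t_prop = 1700000/2.05e+08 = 8.29268 ms.
Pipeline fill: first packet needs 2·t_tx to clear all hops; remaining 120 packets each add one t_tx.
Total = (2+121-1)·t_tx + 2·t_prop = 122·0.00328435 + 2·8.29268 = 16.99 ms.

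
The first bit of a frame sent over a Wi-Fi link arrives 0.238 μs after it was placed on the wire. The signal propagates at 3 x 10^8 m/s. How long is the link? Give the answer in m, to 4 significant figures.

d = s × t_prop = 300000000 × 2.38e-07 = 71.40 m.

71.40 m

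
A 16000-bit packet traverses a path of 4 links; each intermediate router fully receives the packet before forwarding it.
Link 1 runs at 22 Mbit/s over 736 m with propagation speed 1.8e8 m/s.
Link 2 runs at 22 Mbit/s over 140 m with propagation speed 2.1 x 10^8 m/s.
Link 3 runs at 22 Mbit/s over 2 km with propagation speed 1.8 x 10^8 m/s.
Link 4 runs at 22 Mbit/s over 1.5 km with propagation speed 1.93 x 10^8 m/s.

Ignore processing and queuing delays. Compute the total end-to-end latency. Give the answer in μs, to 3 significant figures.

2930 μs

Transmission delay per hop = L/R = 16000/22000000 = 727.273 μs; 4 hops → 2909.09 μs.
Propagation delays (d/s per hop): 4.08889, 0.666667, 11.1111, 7.77202 μs; sum = 23.6387 μs.
End-to-end = 2930 μs.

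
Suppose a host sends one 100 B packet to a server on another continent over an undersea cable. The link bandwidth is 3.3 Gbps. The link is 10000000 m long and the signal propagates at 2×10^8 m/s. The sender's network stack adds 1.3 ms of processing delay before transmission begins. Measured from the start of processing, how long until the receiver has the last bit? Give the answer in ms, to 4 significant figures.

51.30 ms

L = 100 × 8 = 800 bits.
Transmission delay = L/R = 800 / 3300000000 = 0.000242424 ms.
Propagation delay = d/s = 10000000 m / 200000000 m/s = 50 ms.
Plus processing delay 1.3 ms = 1.3 ms.
Total = 51.30 ms.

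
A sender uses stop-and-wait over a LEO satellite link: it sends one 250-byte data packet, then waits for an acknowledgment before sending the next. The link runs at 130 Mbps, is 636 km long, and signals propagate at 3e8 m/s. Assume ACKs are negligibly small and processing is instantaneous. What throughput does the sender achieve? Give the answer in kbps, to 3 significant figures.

t_tx = L/R = 2000/130000000 = 1.53846e-05 s.
t_prop = 636000/300000000 = 0.00212 s; RTT = 0.00424 s.
Cycle = t_tx + RTT = 0.00425538 s.
Throughput = L / cycle = 2000 / 0.00425538 = 470 kbps.

470 kbps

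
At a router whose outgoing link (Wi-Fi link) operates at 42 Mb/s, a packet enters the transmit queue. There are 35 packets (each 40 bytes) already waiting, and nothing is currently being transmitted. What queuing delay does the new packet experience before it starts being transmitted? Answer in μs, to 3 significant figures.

Each queued packet: L/R = 320/42000000 = 7.61905 μs.
35 queued → 266.667 μs.
Queuing delay = 267 μs.

267 μs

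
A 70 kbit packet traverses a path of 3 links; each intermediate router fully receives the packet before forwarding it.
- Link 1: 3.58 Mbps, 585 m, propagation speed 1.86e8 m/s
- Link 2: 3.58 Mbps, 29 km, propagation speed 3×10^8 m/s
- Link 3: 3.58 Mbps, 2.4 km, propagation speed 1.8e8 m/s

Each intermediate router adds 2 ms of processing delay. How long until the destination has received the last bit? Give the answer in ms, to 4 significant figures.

62.77 ms

L = 70000 bits.
Transmission delay per hop = L/R = 70000/3580000 = 19.5531 ms; 3 hops → 58.6592 ms.
Propagation delays (d/s per hop): 0.00314516, 0.0966667, 0.0133333 ms; sum = 0.113145 ms.
Processing at 2 router(s): 2 × 2 ms = 4 ms.
End-to-end = 62.77 ms.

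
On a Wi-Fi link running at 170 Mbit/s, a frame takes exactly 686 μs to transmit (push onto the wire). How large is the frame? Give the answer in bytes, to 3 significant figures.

14600 bytes

L = R × t_tx = 170000000 b/s × 0.000686 s = 116620 bits.
In bytes: 116620 / 8 = 14600 bytes.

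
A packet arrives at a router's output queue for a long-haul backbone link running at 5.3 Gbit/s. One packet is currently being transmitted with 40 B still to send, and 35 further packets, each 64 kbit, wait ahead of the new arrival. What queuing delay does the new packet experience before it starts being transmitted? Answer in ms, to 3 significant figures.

Each queued packet: L/R = 64000/5300000000 = 0.0120755 ms.
35 queued → 0.422642 ms.
Plus remaining 320 bits of current packet: 6.03774e-05 ms.
Queuing delay = 0.423 ms.

0.423 ms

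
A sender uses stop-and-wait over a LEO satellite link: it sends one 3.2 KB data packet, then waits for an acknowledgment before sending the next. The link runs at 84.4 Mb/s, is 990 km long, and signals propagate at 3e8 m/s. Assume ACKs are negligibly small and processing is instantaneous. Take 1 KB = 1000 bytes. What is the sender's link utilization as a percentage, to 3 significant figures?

t_tx = L/R = 25600/84400000 = 0.000303318 s.
t_prop = 990000/300000000 = 0.0033 s; RTT = 0.0066 s.
Cycle = t_tx + RTT = 0.00690332 s.
Utilization = t_tx / cycle = 0.000303318/0.00690332 = 4.39 %.

4.39 %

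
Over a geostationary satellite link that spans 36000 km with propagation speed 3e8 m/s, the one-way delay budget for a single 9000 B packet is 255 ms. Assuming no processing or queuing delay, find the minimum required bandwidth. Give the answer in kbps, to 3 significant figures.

533 kbps

L = 72000 bits.
Propagation delay = 36000000 / 300000000 = 120 ms.
Transmission budget = 255 − 120 = 135 ms.
R ≥ L / t_tx = 72000 bits / 0.135 s = 533 kbps.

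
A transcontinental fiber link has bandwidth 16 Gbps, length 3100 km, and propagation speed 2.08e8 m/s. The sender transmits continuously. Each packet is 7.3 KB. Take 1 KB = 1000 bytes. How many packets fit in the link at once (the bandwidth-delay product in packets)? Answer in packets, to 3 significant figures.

Propagation delay = 3100000 / 208000000 = 0.0149038 s.
BDP = R × t_prop = 16000000000 × 0.0149038 = 238462000 bits.
In packets of 58400 bits: 4080 packets.

4080 packets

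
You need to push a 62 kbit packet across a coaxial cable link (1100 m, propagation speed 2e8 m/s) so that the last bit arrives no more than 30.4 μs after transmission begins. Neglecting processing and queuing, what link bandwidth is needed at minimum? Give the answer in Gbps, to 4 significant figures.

Propagation delay = 1100 / 200000000 = 5.5 μs.
Transmission budget = 30.4 − 5.5 = 24.9 μs.
R ≥ L / t_tx = 62000 bits / 2.49e-05 s = 2.490 Gbps.

2.490 Gbps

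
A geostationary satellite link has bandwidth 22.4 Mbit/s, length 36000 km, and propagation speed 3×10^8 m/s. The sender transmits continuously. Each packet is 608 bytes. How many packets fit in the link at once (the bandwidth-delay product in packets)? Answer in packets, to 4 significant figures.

Propagation delay = 36000000 / 300000000 = 0.12 s.
BDP = R × t_prop = 22400000 × 0.12 = 2688000 bits.
In packets of 4864 bits: 552.6 packets.

552.6 packets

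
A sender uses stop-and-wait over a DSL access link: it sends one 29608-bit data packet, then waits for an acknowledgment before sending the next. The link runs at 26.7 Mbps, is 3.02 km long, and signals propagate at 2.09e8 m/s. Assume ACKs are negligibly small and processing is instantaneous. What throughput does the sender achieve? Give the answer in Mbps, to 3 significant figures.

t_tx = L/R = 29608/26700000 = 0.00110891 s.
t_prop = 3020/209000000 = 1.44498e-05 s; RTT = 2.88995e-05 s.
Cycle = t_tx + RTT = 0.00113781 s.
Throughput = L / cycle = 29608 / 0.00113781 = 26.0 Mbps.

26.0 Mbps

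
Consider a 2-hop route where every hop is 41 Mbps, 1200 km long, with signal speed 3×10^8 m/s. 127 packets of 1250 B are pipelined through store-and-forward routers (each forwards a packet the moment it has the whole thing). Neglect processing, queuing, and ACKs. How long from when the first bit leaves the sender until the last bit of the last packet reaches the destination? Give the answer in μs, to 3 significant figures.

Per-hop transmission t_tx = L/R = 10000/41000000 = 243.902 μs.
Per-hop propagation t_prop = 1200000/300000000 = 4000 μs.
Pipeline fill: first packet needs 2·t_tx to clear all hops; remaining 126 packets each add one t_tx.
Total = (2+127-1)·t_tx + 2·t_prop = 128·243.902 + 2·4000 = 39200 μs.

39200 μs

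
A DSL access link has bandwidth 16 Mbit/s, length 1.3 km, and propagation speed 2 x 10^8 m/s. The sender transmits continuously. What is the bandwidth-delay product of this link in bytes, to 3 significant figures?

Propagation delay = 1300 / 200000000 = 6.5e-06 s.
BDP = R × t_prop = 16000000 × 6.5e-06 = 104 bits.
In bytes: 104/8 = 13.0 bytes.

13.0 bytes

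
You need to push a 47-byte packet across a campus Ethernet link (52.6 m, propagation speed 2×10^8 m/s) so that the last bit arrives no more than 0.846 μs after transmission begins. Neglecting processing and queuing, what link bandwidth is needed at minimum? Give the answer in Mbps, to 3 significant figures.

L = 376 bits.
Propagation delay = 52.6 / 200000000 = 0.263 μs.
Transmission budget = 0.846 − 0.263 = 0.583 μs.
R ≥ L / t_tx = 376 bits / 5.83e-07 s = 645 Mbps.

645 Mbps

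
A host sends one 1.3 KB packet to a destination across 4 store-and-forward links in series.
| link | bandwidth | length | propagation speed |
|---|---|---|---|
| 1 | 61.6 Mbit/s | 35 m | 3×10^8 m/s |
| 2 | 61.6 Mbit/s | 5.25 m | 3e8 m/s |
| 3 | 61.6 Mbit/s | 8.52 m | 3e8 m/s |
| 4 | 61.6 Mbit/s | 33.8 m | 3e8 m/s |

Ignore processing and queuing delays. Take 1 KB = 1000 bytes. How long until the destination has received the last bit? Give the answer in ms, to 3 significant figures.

L = 10400 bits.
Transmission delay per hop = L/R = 10400/61600000 = 0.168831 ms; 4 hops → 0.675325 ms.
Propagation delays (d/s per hop): 0.000116667, 1.75e-05, 2.84e-05, 0.000112667 ms; sum = 0.000275233 ms.
End-to-end = 0.676 ms.

0.676 ms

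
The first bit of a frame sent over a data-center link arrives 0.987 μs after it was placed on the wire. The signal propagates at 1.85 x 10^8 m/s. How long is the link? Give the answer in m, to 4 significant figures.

182.6 m

d = s × t_prop = 185000000 × 9.87e-07 = 182.6 m.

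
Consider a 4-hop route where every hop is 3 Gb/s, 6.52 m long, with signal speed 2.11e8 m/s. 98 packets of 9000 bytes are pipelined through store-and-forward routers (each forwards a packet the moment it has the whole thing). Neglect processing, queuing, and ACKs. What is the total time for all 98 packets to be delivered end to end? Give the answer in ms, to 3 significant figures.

2.42 ms

Per-hop transmission t_tx = L/R = 72000/3000000000 = 0.024 ms.
Per-hop propagation t_prop = 6.52/211000000 = 3.09005e-05 ms.
Pipeline fill: first packet needs 4·t_tx to clear all hops; remaining 97 packets each add one t_tx.
Total = (4+98-1)·t_tx + 4·t_prop = 101·0.024 + 4·3.09005e-05 = 2.42 ms.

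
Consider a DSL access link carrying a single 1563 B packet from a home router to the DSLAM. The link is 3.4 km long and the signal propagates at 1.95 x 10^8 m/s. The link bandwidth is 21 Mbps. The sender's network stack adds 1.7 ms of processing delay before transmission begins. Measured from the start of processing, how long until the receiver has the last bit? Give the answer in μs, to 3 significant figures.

2310 μs

L = 1563 × 8 = 12504 bits.
Transmission delay = L/R = 12504 / 21000000 = 595.429 μs.
Propagation delay = d/s = 3400 m / 195000000 m/s = 17.4359 μs.
Plus processing delay 1.7 ms = 1700 μs.
Total = 2310 μs.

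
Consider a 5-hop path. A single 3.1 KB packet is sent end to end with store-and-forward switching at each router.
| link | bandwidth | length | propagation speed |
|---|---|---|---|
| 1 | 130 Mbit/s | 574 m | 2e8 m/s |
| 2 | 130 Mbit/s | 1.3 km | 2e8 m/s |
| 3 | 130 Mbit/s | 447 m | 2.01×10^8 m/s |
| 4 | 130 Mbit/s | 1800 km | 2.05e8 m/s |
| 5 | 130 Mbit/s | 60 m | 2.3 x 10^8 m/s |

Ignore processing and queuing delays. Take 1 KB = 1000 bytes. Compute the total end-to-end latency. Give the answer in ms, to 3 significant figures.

9.75 ms

L = 24800 bits.
Transmission delay per hop = L/R = 24800/130000000 = 0.190769 ms; 5 hops → 0.953846 ms.
Propagation delays (d/s per hop): 0.00287, 0.0065, 0.00222388, 8.78049, 0.00026087 ms; sum = 8.79234 ms.
End-to-end = 9.75 ms.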